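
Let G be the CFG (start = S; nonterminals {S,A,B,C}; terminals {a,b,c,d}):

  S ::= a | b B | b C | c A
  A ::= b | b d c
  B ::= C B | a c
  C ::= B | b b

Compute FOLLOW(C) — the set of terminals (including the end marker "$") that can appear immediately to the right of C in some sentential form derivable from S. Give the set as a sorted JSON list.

FIRST iteration:
pass 1:
  A via A→b: +{b}
  B via B→a c: +{a}
  C via C→B: +{a}
  C via C→b b: +{b}
  S via S→a: +{a}
  S via S→b B: +{b}
  S via S→c A: +{c}
  FIRST(S)={a,b,c}  FIRST(A)={b}  FIRST(B)={a}  FIRST(C)={a,b}
pass 2:
  B via B→C B: +{b}
  FIRST(S)={a,b,c}  FIRST(A)={b}  FIRST(B)={a,b}  FIRST(C)={a,b}
pass 3: (stable)
  FIRST(S)={a,b,c}  FIRST(A)={b}  FIRST(B)={a,b}  FIRST(C)={a,b}

Compute FOLLOW by fixpoint:
seed FOLLOW(S) with $
[1]
  B→C B: FOLLOW(C) ⊇ FIRST(B) = {a,b}; new: +{a,b}
  C→B: FOLLOW(B) ⊇ FOLLOW(C) ⊇ {a,b}; new: +{a,b}
  S→b B: FOLLOW(B) ⊇ FOLLOW(S) ⊇ {$}; new: +{$}
  S→b C: FOLLOW(C) ⊇ FOLLOW(S) ⊇ {$}; new: +{$}
  S→c A: FOLLOW(A) ⊇ FOLLOW(S) ⊇ {$}; new: +{$}
  FOLLOW[S]={$}  FOLLOW[A]={$}  FOLLOW[B]={$,a,b}  FOLLOW[C]={$,a,b}
[2] (no change)
  FOLLOW[S]={$}  FOLLOW[A]={$}  FOLLOW[B]={$,a,b}  FOLLOW[C]={$,a,b}

FOLLOW(C) = ["$", "a", "b"]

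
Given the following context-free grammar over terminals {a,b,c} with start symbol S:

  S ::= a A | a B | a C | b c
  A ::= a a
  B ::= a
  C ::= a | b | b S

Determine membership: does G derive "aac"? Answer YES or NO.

CNF form of G:
  S -> T0 A | T0 B | T0 C | T1 T2
  A -> T0 T0
  B -> a
  C -> T1 S | a | b
  T0 -> a
  T1 -> b
  T2 -> c

Fill CYK table bottom-up:
  cell(0,0) a: {B,C,T0}  orig:{B,C}
  cell(1,1) a: {B,C,T0}  orig:{B,C}
  cell(2,2) c: {T2}  orig:{}
  cell(0,1) aa: {A,S}
  cell(1,2) ac: ∅
  cell(0,2) aac: ∅

S ∉ T[0,2] ⇒ NO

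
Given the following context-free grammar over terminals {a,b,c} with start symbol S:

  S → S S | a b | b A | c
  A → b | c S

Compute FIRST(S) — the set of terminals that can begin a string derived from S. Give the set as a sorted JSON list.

FIRST iteration:
iter 1:
  A via A→b: +{b}
  A via A→c S: +{c}
  S via S→a b: +{a}
  S via S→b A: +{b}
  S via S→c: +{c}
  FIRST[S]={a,b,c}  FIRST[A]={b,c}
iter 2: (no change)
  FIRST[S]={a,b,c}  FIRST[A]={b,c}

FIRST(S) = ["a", "b", "c"]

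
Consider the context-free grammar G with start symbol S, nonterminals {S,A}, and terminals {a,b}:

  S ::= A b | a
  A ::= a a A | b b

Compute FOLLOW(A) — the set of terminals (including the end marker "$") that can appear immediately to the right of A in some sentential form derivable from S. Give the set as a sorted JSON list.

Compute FIRST by fixpoint:
iter 1:
  A via A→a a A: +{a}
  A via A→b b: +{b}
  S via S→A b: +{a,b}
  FIRST(S)={a,b}  FIRST(A)={a,b}
iter 2: (no change)
  FIRST(S)={a,b}  FIRST(A)={a,b}

FOLLOW iteration:
FOLLOW(S) := {$}
pass 1:
  S→A b: FOLLOW(A) ⊇ FIRST(b) = {b}; new: +{b}
  FOLLOW(S)={$}  FOLLOW(A)={b}
pass 2: — fixpoint
  FOLLOW(S)={$}  FOLLOW(A)={b}

FOLLOW(A) = ["b"]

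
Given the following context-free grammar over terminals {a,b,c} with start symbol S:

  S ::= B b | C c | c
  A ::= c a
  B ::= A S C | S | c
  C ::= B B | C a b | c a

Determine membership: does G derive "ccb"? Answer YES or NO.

Convert to CNF:
  S -> B T2 | C T0 | c
  A -> T0 T1
  B -> A X3 | B T2 | C T0 | c
  C -> B B | C X4 | T0 T1
  T0 -> c
  T1 -> a
  T2 -> b
  X3 -> S C
  X4 -> T1 T2

Fill CYK table bottom-up:
  [0..0]={B,S,T0}  "c"  orig:{B,S}
  [1..1]={B,S,T0}  "c"  orig:{B,S}
  [2..2]={T2}  "b"  orig:{}
  [0..1]={C}  "cc"
  [1..2]={B,S}  "cb"
  [0..2]={C}  "ccb"

S ∉ T[0,2] ⇒ NO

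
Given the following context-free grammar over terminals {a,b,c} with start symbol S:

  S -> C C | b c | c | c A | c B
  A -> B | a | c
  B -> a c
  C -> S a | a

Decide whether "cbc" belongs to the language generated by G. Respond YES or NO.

Convert to CNF:
  S -> C C | T1 A | T1 B | T2 T1 | c
  A -> T0 T1 | a | c
  B -> T0 T1
  C -> S T0 | a
  T0 -> a
  T1 -> c
  T2 -> b

CYK table (by increasing span):
  T[0,0] 'c' = {A,S,T1}  orig:{A,S}
  T[1,1] 'b' = {T2}  orig:{}
  T[2,2] 'c' = {A,S,T1}  orig:{A,S}
  T[0,1] 'cb' = ∅
  T[1,2] 'bc' = {S}
  T[0,2] 'cbc' = ∅

S ∉ T[0,2] ⇒ NO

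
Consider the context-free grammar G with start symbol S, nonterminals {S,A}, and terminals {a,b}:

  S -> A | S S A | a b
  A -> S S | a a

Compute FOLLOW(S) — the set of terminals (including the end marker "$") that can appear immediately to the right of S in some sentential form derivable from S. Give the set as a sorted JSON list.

FIRST iteration:
[1]
  A via A→a a: +{a}
  S via S→A: +{a}
  FIRST[S]={a}  FIRST[A]={a}
[2] (stable)
  FIRST[S]={a}  FIRST[A]={a}

Compute FOLLOW by fixpoint:
seed FOLLOW(S) with $
iter 1:
  A→S S: FOLLOW(S) ⊇ FIRST(S) = {a}; new: +{a}
  S→A: FOLLOW(A) ⊇ FOLLOW(S) ⊇ {$,a}; new: +{$,a}
  FOLLOW[S]={$,a}  FOLLOW[A]={$,a}
iter 2: — fixpoint
  FOLLOW[S]={$,a}  FOLLOW[A]={$,a}

FOLLOW(S) = ["$", "a"]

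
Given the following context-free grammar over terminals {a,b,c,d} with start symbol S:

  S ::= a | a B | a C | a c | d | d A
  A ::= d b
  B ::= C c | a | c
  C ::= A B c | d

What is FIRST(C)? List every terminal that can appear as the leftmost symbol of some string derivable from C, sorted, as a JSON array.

FIRST sets, iterate to fixpoint:
pass 1:
  A via A→d b: +{d}
  B via B→a: +{a}
  B via B→c: +{c}
  C via C→A B c: +{d}
  S via S→a: +{a}
  S via S→d: +{d}
  FIRST[S]={a,d}  FIRST[A]={d}  FIRST[B]={a,c}  FIRST[C]={d}
pass 2:
  B via B→C c: +{d}
  FIRST[S]={a,d}  FIRST[A]={d}  FIRST[B]={a,c,d}  FIRST[C]={d}
pass 3: (stable)
  FIRST[S]={a,d}  FIRST[A]={d}  FIRST[B]={a,c,d}  FIRST[C]={d}

FIRST(C) = ["d"]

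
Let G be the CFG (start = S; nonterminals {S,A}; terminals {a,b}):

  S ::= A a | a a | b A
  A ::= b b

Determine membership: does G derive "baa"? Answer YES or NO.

Convert to CNF:
  S -> A T1 | T0 A | T1 T1
  A -> T0 T0
  T0 -> b
  T1 -> a

CYK fill:
  cell(0,0) b: {T0}  orig:{}
  cell(1,1) a: {T1}  orig:{}
  cell(2,2) a: {T1}  orig:{}
  cell(0,1) ba: ∅
  cell(1,2) aa: {S}
  cell(0,2) baa: ∅

S ∉ T[0,2] ⇒ NO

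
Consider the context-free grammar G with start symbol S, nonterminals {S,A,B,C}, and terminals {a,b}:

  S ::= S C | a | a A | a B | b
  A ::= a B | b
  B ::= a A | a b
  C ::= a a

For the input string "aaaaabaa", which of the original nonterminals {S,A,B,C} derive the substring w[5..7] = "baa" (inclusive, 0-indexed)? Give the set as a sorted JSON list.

CNF form of G:
  S -> S C | T0 A | T0 B | a | b
  A -> T0 B | b
  B -> T0 A | T0 T1
  C -> T0 T0
  T0 -> a
  T1 -> b

Fill CYK table bottom-up — only the sub-triangle for w[5..7]:
  T[5,5] 'b' = {A,S,T1}  orig:{A,S}
  T[6,6] 'a' = {S,T0}  orig:{S}
  T[7,7] 'a' = {S,T0}  orig:{S}
  T[5,6] 'ba' = ∅
  T[6,7] 'aa' = {C}
  T[5,7] 'baa' = {S}

Original NTs in T[5,7] deriving "baa": ["S"]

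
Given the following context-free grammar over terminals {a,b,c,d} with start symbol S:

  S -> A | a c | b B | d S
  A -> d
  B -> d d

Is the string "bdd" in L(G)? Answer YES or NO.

Convert to CNF:
  S -> T0 S | T1 T2 | T3 B | d
  A -> d
  B -> T0 T0
  T0 -> d
  T1 -> a
  T2 -> c
  T3 -> b

CYK fill:
  T[0,0] 'b' = {T3}  orig:{}
  T[1,1] 'd' = {A,S,T0}  orig:{A,S}
  T[2,2] 'd' = {A,S,T0}  orig:{A,S}
  T[0,1] 'bd' = ∅
  T[1,2] 'dd' = {B,S}
  T[0,2] 'bdd' = {S}

S ∈ T[0,2] ⇒ YES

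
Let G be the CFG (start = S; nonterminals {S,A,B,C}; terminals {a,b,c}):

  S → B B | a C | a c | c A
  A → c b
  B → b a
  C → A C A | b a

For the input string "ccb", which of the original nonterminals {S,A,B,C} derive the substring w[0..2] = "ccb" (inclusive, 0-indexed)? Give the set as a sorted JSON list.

Convert to CNF:
  S -> B B | T0 A | T2 C | T2 T0
  A -> T0 T1
  B -> T1 T2
  C -> A X3 | T1 T2
  T0 -> c
  T1 -> b
  T2 -> a
  X3 -> C A

CYK fill, restricted to cells inside w[0..2]:
  cell(0,0) c: {T0}  orig:{}
  cell(1,1) c: {T0}  orig:{}
  cell(2,2) b: {T1}  orig:{}
  cell(0,1) cc: ∅
  cell(1,2) cb: {A}
  cell(0,2) ccb: {S}

Original NTs in T[0,2] deriving "ccb": ["S"]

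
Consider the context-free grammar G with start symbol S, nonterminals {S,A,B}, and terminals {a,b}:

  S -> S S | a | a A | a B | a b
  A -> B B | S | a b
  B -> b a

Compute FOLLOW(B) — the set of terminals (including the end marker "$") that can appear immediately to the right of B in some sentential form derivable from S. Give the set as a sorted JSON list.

FIRST sets, iterate to fixpoint:
round 1:
  A via A→a b: +{a}
  B via B→b a: +{b}
  S via S→a: +{a}
  FIRST[S]={a}  FIRST[A]={a}  FIRST[B]={b}
round 2:
  A via A→B B: +{b}
  FIRST[S]={a}  FIRST[A]={a,b}  FIRST[B]={b}
round 3: (stable)
  FIRST[S]={a}  FIRST[A]={a,b}  FIRST[B]={b}

FOLLOW iteration:
seed FOLLOW(S) with $
iter 1:
  A→B B: FOLLOW(B) ⊇ FIRST(B) = {b}; new: +{b}
  S→S S: FOLLOW(S) ⊇ FIRST(S) = {a}; new: +{a}
  S→a A: FOLLOW(A) ⊇ FOLLOW(S) ⊇ {$,a}; new: +{$,a}
  S→a B: FOLLOW(B) ⊇ FOLLOW(S) ⊇ {$,a}; new: +{$,a}
  FOLLOW(S)={$,a}  FOLLOW(A)={$,a}  FOLLOW(B)={$,a,b}
iter 2: (no change)
  FOLLOW(S)={$,a}  FOLLOW(A)={$,a}  FOLLOW(B)={$,a,b}

FOLLOW(B) = ["$", "a", "b"]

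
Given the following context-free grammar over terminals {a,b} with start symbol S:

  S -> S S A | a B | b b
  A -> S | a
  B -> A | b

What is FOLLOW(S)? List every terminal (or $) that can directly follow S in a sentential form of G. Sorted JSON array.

FIRST iteration:
iter 1:
  A via A→a: +{a}
  B via B→A: +{a}
  B via B→b: +{b}
  S via S→a B: +{a}
  S via S→b b: +{b}
  FIRST(S)={a,b}  FIRST(A)={a}  FIRST(B)={a,b}
iter 2:
  A via A→S: +{b}
  FIRST(S)={a,b}  FIRST(A)={a,b}  FIRST(B)={a,b}
iter 3: done
  FIRST(S)={a,b}  FIRST(A)={a,b}  FIRST(B)={a,b}

Compute FOLLOW by fixpoint:
initialize: $ ∈ FOLLOW(S)
iter 1:
  S→S S A: FOLLOW(S) ⊇ FIRST(S) = {a,b}; new: +{a,b}
  S→S S A: FOLLOW(A) ⊇ FOLLOW(S) ⊇ {$,a,b}; new: +{$,a,b}
  S→a B: FOLLOW(B) ⊇ FOLLOW(S) ⊇ {$,a,b}; new: +{$,a,b}
  S: {$,a,b}  A: {$,a,b}  B: {$,a,b}
iter 2: — fixpoint
  S: {$,a,b}  A: {$,a,b}  B: {$,a,b}

FOLLOW(S) = ["$", "a", "b"]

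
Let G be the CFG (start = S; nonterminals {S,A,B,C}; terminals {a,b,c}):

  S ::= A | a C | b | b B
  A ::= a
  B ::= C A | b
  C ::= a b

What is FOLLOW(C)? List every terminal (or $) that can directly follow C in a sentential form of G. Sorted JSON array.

FIRST iteration:
[1]
  A via A→a: +{a}
  B via B→b: +{b}
  C via C→a b: +{a}
  S via S→A: +{a}
  S via S→b: +{b}
  FIRST[S]={a,b}  FIRST[A]={a}  FIRST[B]={b}  FIRST[C]={a}
[2]
  B via B→C A: +{a}
  FIRST[S]={a,b}  FIRST[A]={a}  FIRST[B]={a,b}  FIRST[C]={a}
[3] (no change)
  FIRST[S]={a,b}  FIRST[A]={a}  FIRST[B]={a,b}  FIRST[C]={a}

FOLLOW sets:
seed FOLLOW(S) with $
round 1:
  B→C A: FOLLOW(C) ⊇ FIRST(A) = {a}; new: +{a}
  S→A: FOLLOW(A) ⊇ FOLLOW(S) ⊇ {$}; new: +{$}
  S→a C: FOLLOW(C) ⊇ FOLLOW(S) ⊇ {$}; new: +{$}
  S→b B: FOLLOW(B) ⊇ FOLLOW(S) ⊇ {$}; new: +{$}
  FOLLOW(S)={$}  FOLLOW(A)={$}  FOLLOW(B)={$}  FOLLOW(C)={$,a}
round 2: (no change)
  FOLLOW(S)={$}  FOLLOW(A)={$}  FOLLOW(B)={$}  FOLLOW(C)={$,a}

FOLLOW(C) = ["$", "a"]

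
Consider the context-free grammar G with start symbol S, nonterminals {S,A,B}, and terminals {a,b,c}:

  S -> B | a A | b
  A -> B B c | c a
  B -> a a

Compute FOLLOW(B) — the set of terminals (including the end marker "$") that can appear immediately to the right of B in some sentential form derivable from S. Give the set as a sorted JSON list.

FIRST iteration:
pass 1:
  A via A→c a: +{c}
  B via B→a a: +{a}
  S via S→B: +{a}
  S via S→b: +{b}
  FIRST(S)={a,b}  FIRST(A)={c}  FIRST(B)={a}
pass 2:
  A via A→B B c: +{a}
  FIRST(S)={a,b}  FIRST(A)={a,c}  FIRST(B)={a}
pass 3: — fixpoint
  FIRST(S)={a,b}  FIRST(A)={a,c}  FIRST(B)={a}

Compute FOLLOW by fixpoint:
seed FOLLOW(S) with $
iter 1:
  A→B B c: FOLLOW(B) ⊇ FIRST(B) = {a}; new: +{a}
  A→B B c: FOLLOW(B) ⊇ FIRST(c) = {c}; new: +{c}
  S→B: FOLLOW(B) ⊇ FOLLOW(S) ⊇ {$}; new: +{$}
  S→a A: FOLLOW(A) ⊇ FOLLOW(S) ⊇ {$}; new: +{$}
  S: {$}  A: {$}  B: {$,a,c}
iter 2: (no change)
  S: {$}  A: {$}  B: {$,a,c}

FOLLOW(B) = ["$", "a", "c"]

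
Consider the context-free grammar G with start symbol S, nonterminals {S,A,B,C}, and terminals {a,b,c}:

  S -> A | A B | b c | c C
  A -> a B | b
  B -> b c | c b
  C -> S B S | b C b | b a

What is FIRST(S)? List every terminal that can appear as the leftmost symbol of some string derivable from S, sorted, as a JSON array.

Compute FIRST by fixpoint:
pass 1:
  A via A→a B: +{a}
  A via A→b: +{b}
  B via B→b c: +{b}
  B via B→c b: +{c}
  C via C→b C b: +{b}
  S via S→A: +{a,b}
  S via S→c C: +{c}
  FIRST(S)={a,b,c}  FIRST(A)={a,b}  FIRST(B)={b,c}  FIRST(C)={b}
pass 2:
  C via C→S B S: +{a,c}
  FIRST(S)={a,b,c}  FIRST(A)={a,b}  FIRST(B)={b,c}  FIRST(C)={a,b,c}
pass 3: done
  FIRST(S)={a,b,c}  FIRST(A)={a,b}  FIRST(B)={b,c}  FIRST(C)={a,b,c}

FIRST(S) = ["a", "b", "c"]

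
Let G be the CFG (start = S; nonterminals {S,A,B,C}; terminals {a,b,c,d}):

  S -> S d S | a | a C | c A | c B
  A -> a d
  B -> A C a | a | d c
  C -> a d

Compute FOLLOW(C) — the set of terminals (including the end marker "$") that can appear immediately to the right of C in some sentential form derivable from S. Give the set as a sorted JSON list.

FIRST sets, iterate to fixpoint:
pass 1:
  A via A→a d: +{a}
  B via B→A C a: +{a}
  B via B→d c: +{d}
  C via C→a d: +{a}
  S via S→a: +{a}
  S via S→c A: +{c}
  S: {a,c}  A: {a}  B: {a,d}  C: {a}
pass 2: done
  S: {a,c}  A: {a}  B: {a,d}  C: {a}

Compute FOLLOW by fixpoint:
FOLLOW(S) := {$}
iter 1:
  B→A C a: FOLLOW(A) ⊇ FIRST(C) = {a}; new: +{a}
  B→A C a: FOLLOW(C) ⊇ FIRST(a) = {a}; new: +{a}
  S→S d S: FOLLOW(S) ⊇ FIRST(d) = {d}; new: +{d}
  S→a C: FOLLOW(C) ⊇ FOLLOW(S) ⊇ {$,d}; new: +{$,d}
  S→c A: FOLLOW(A) ⊇ FOLLOW(S) ⊇ {$,d}; new: +{$,d}
  S→c B: FOLLOW(B) ⊇ FOLLOW(S) ⊇ {$,d}; new: +{$,d}
  FOLLOW[S]={$,d}  FOLLOW[A]={$,a,d}  FOLLOW[B]={$,d}  FOLLOW[C]={$,a,d}
iter 2: (stable)
  FOLLOW[S]={$,d}  FOLLOW[A]={$,a,d}  FOLLOW[B]={$,d}  FOLLOW[C]={$,a,d}

FOLLOW(C) = ["$", "a", "d"]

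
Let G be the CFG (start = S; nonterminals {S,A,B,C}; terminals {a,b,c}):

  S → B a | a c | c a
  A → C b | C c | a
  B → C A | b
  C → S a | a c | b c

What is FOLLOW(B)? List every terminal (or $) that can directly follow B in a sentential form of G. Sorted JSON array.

Compute FIRST by fixpoint:
round 1:
  A via A→a: +{a}
  B via B→b: +{b}
  C via C→a c: +{a}
  C via C→b c: +{b}
  S via S→B a: +{b}
  S via S→a c: +{a}
  S via S→c a: +{c}
  FIRST(S)={a,b,c}  FIRST(A)={a}  FIRST(B)={b}  FIRST(C)={a,b}
round 2:
  A via A→C b: +{b}
  B via B→C A: +{a}
  C via C→S a: +{c}
  FIRST(S)={a,b,c}  FIRST(A)={a,b}  FIRST(B)={a,b}  FIRST(C)={a,b,c}
round 3:
  A via A→C b: +{c}
  B via B→C A: +{c}
  FIRST(S)={a,b,c}  FIRST(A)={a,b,c}  FIRST(B)={a,b,c}  FIRST(C)={a,b,c}
round 4: done
  FIRST(S)={a,b,c}  FIRST(A)={a,b,c}  FIRST(B)={a,b,c}  FIRST(C)={a,b,c}

FOLLOW iteration:
initialize: $ ∈ FOLLOW(S)
iter 1:
  A→C b: FOLLOW(C) ⊇ FIRST(b) = {b}; new: +{b}
  A→C c: FOLLOW(C) ⊇ FIRST(c) = {c}; new: +{c}
  B→C A: FOLLOW(C) ⊇ FIRST(A) = {a,b,c}; new: +{a}
  C→S a: FOLLOW(S) ⊇ FIRST(a) = {a}; new: +{a}
  S→B a: FOLLOW(B) ⊇ FIRST(a) = {a}; new: +{a}
  FOLLOW(S)={$,a}  FOLLOW(A)={}  FOLLOW(B)={a}  FOLLOW(C)={a,b,c}
iter 2:
  B→C A: FOLLOW(A) ⊇ FOLLOW(B) ⊇ {a}; new: +{a}
  FOLLOW(S)={$,a}  FOLLOW(A)={a}  FOLLOW(B)={a}  FOLLOW(C)={a,b,c}
iter 3: (no change)
  FOLLOW(S)={$,a}  FOLLOW(A)={a}  FOLLOW(B)={a}  FOLLOW(C)={a,b,c}

FOLLOW(B) = ["a"]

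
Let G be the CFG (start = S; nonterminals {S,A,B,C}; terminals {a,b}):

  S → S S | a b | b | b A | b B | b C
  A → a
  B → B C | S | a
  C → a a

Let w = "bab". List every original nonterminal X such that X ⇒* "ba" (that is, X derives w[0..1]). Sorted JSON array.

CNF form of G:
  S -> S S | T0 T1 | T1 A | T1 B | T1 C | b
  A -> a
  B -> B C | S S | T0 T1 | T1 A | T1 B | T1 C | a | b
  C -> T0 T0
  T0 -> a
  T1 -> b

CYK fill — only the sub-triangle for w[0..1]:
  [0..0]={B,S,T1}  "b"  orig:{B,S}
  [1..1]={A,B,T0}  "a"  orig:{A,B}
  [0..1]={B,S}  "ba"

Original NTs in T[0,1] deriving "ba": ["B", "S"]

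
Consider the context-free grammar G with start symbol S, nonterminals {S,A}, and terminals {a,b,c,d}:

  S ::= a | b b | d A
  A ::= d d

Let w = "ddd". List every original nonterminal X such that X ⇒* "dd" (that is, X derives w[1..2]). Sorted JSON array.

CNF form of G:
  S -> T0 A | T1 T1 | a
  A -> T0 T0
  T0 -> d
  T1 -> b

Fill CYK table bottom-up — only the sub-triangle for w[1..2]:
  cell(1,1) d: {T0}  orig:{}
  cell(2,2) d: {T0}  orig:{}
  cell(1,2) dd: {A}

Original NTs in T[1,2] deriving "dd": ["A"]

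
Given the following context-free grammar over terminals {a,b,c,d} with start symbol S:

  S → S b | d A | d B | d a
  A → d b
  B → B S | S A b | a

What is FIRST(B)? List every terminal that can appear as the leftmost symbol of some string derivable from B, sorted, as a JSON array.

Compute FIRST by fixpoint:
round 1:
  A via A→d b: +{d}
  B via B→a: +{a}
  S via S→d A: +{d}
  FIRST[S]={d}  FIRST[A]={d}  FIRST[B]={a}
round 2:
  B via B→S A b: +{d}
  FIRST[S]={d}  FIRST[A]={d}  FIRST[B]={a,d}
round 3: done
  FIRST[S]={d}  FIRST[A]={d}  FIRST[B]={a,d}

FIRST(B) = ["a", "d"]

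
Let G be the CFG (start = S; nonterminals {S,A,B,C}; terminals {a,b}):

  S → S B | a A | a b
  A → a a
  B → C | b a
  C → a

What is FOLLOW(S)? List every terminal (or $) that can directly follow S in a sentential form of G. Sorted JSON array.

FIRST sets, iterate to fixpoint:
pass 1:
  A via A→a a: +{a}
  B via B→b a: +{b}
  C via C→a: +{a}
  S via S→a A: +{a}
  FIRST[S]={a}  FIRST[A]={a}  FIRST[B]={b}  FIRST[C]={a}
pass 2:
  B via B→C: +{a}
  FIRST[S]={a}  FIRST[A]={a}  FIRST[B]={a,b}  FIRST[C]={a}
pass 3: (stable)
  FIRST[S]={a}  FIRST[A]={a}  FIRST[B]={a,b}  FIRST[C]={a}

Compute FOLLOW by fixpoint:
FOLLOW(S) := {$}
iter 1:
  S→S B: FOLLOW(S) ⊇ FIRST(B) = {a,b}; new: +{a,b}
  S→S B: FOLLOW(B) ⊇ FOLLOW(S) ⊇ {$,a,b}; new: +{$,a,b}
  S→a A: FOLLOW(A) ⊇ FOLLOW(S) ⊇ {$,a,b}; new: +{$,a,b}
  S: {$,a,b}  A: {$,a,b}  B: {$,a,b}  C: {}
iter 2:
  B→C: FOLLOW(C) ⊇ FOLLOW(B) ⊇ {$,a,b}; new: +{$,a,b}
  S: {$,a,b}  A: {$,a,b}  B: {$,a,b}  C: {$,a,b}
iter 3: (no change)
  S: {$,a,b}  A: {$,a,b}  B: {$,a,b}  C: {$,a,b}

FOLLOW(S) = ["$", "a", "b"]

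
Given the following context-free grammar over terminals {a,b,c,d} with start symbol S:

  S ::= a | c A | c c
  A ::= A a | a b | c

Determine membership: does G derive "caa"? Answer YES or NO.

Convert to CNF:
  S -> T2 A | T2 T2 | a
  A -> A T0 | T0 T1 | c
  T0 -> a
  T1 -> b
  T2 -> c

CYK table (by increasing span):
  cell(0,0) c: {A,T2}  orig:{A}
  cell(1,1) a: {S,T0}  orig:{S}
  cell(2,2) a: {S,T0}  orig:{S}
  cell(0,1) ca: {A}
  cell(1,2) aa: ∅
  cell(0,2) caa: {A}

S ∉ T[0,2] ⇒ NO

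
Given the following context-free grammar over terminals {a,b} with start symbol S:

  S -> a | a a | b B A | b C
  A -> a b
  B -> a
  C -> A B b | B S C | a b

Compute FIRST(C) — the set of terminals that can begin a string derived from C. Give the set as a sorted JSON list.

FIRST iteration:
iter 1:
  A via A→a b: +{a}
  B via B→a: +{a}
  C via C→A B b: +{a}
  S via S→a: +{a}
  S via S→b B A: +{b}
  S: {a,b}  A: {a}  B: {a}  C: {a}
iter 2: done
  S: {a,b}  A: {a}  B: {a}  C: {a}

FIRST(C) = ["a"]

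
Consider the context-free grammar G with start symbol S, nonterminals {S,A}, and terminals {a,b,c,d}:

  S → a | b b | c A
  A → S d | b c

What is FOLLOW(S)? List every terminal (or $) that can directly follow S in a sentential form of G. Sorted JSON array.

FIRST sets, iterate to fixpoint:
iter 1:
  A via A→b c: +{b}
  S via S→a: +{a}
  S via S→b b: +{b}
  S via S→c A: +{c}
  FIRST(S)={a,b,c}  FIRST(A)={b}
iter 2:
  A via A→S d: +{a,c}
  FIRST(S)={a,b,c}  FIRST(A)={a,b,c}
iter 3: (stable)
  FIRST(S)={a,b,c}  FIRST(A)={a,b,c}

FOLLOW iteration:
initialize: $ ∈ FOLLOW(S)
[1]
  A→S d: FOLLOW(S) ⊇ FIRST(d) = {d}; new: +{d}
  S→c A: FOLLOW(A) ⊇ FOLLOW(S) ⊇ {$,d}; new: +{$,d}
  S: {$,d}  A: {$,d}
[2] — fixpoint
  S: {$,d}  A: {$,d}

FOLLOW(S) = ["$", "d"]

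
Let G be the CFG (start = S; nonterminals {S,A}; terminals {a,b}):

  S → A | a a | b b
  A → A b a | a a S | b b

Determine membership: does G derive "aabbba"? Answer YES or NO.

Convert to CNF:
  S -> A X4 | T0 T0 | T1 T1 | T1 X5
  A -> A X2 | T0 T0 | T1 X3
  T0 -> b
  T1 -> a
  X2 -> T0 T1
  X3 -> T1 S
  X4 -> T0 T1
  X5 -> T1 S

CYK fill:
  T[0,0] 'a' = {T1}  orig:{}
  T[1,1] 'a' = {T1}  orig:{}
  T[2,2] 'b' = {T0}  orig:{}
  T[3,3] 'b' = {T0}  orig:{}
  T[4,4] 'b' = {T0}  orig:{}
  T[5,5] 'a' = {T1}  orig:{}
  T[0,1] 'aa' = {S}
  T[1,2] 'ab' = ∅
  T[2,3] 'bb' = {A,S}
  T[3,4] 'bb' = {A,S}
  T[4,5] 'ba' = {X2,X4}  orig:{}
  T[0,2] 'aab' = ∅
  T[1,3] 'abb' = {X3,X5}  orig:{}
  T[2,4] 'bbb' = ∅
  T[3,5] 'bba' = ∅
  T[0,3] 'aabb' = {A,S}
  T[1,4] 'abbb' = ∅
  T[2,5] 'bbba' = {A,S}
  T[0,4] 'aabbb' = ∅
  T[1,5] 'abbba' = {X3,X5}  orig:{}
  T[0,5] 'aabbba' = {A,S}

S ∈ T[0,5] ⇒ YES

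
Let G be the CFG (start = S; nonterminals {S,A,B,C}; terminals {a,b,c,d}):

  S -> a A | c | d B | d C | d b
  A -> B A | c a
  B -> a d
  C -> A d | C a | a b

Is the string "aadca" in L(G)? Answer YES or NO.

Convert to CNF:
  S -> T1 A | T2 B | T2 C | T2 T3 | c
  A -> B A | T0 T1
  B -> T1 T2
  C -> A T2 | C T1 | T1 T3
  T0 -> c
  T1 -> a
  T2 -> d
  T3 -> b

CYK fill:
  T[0,0] 'a' = {T1}  orig:{}
  T[1,1] 'a' = {T1}  orig:{}
  T[2,2] 'd' = {T2}  orig:{}
  T[3,3] 'c' = {S,T0}  orig:{S}
  T[4,4] 'a' = {T1}  orig:{}
  T[0,1] 'aa' = ∅
  T[1,2] 'ad' = {B}
  T[2,3] 'dc' = ∅
  T[3,4] 'ca' = {A}
  T[0,2] 'aad' = ∅
  T[1,3] 'adc' = ∅
  T[2,4] 'dca' = ∅
  T[0,3] 'aadc' = ∅
  T[1,4] 'adca' = {A}
  T[0,4] 'aadca' = {S}

S ∈ T[0,4] ⇒ YES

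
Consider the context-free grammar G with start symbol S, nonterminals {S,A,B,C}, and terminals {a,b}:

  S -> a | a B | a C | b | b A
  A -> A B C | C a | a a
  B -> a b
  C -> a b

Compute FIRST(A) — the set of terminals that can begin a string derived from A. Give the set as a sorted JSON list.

FIRST iteration:
pass 1:
  A via A→a a: +{a}
  B via B→a b: +{a}
  C via C→a b: +{a}
  S via S→a: +{a}
  S via S→b: +{b}
  S: {a,b}  A: {a}  B: {a}  C: {a}
pass 2: — fixpoint
  S: {a,b}  A: {a}  B: {a}  C: {a}

FIRST(A) = ["a"]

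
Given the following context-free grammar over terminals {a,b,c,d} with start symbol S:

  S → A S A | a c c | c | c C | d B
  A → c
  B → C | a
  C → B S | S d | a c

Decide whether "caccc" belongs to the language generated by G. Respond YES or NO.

Convert to CNF:
  S -> A X3 | T0 B | T1 X4 | T2 C | c
  A -> c
  B -> B S | S T0 | T1 T2 | a
  C -> B S | S T0 | T1 T2
  T0 -> d
  T1 -> a
  T2 -> c
  X3 -> S A
  X4 -> T2 T2

Fill CYK table bottom-up:
  [0..0]={A,S,T2}  "c"  orig:{A,S}
  [1..1]={B,T1}  "a"  orig:{B}
  [2..2]={A,S,T2}  "c"  orig:{A,S}
  [3..3]={A,S,T2}  "c"  orig:{A,S}
  [4..4]={A,S,T2}  "c"  orig:{A,S}
  [0..1]=∅  "ca"
  [1..2]={B,C}  "ac"
  [2..3]={X3,X4}  "cc"  orig:{}
  [3..4]={X3,X4}  "cc"  orig:{}
  [0..2]={S}  "cac"
  [1..3]={B,C,S}  "acc"
  [2..4]={S}  "ccc"
  [0..3]={S,X3}  "cacc"  orig:{S}
  [1..4]={B,C,X3}  "accc"  orig:{B,C}
  [0..4]={S,X3}  "caccc"  orig:{S}

S ∈ T[0,4] ⇒ YES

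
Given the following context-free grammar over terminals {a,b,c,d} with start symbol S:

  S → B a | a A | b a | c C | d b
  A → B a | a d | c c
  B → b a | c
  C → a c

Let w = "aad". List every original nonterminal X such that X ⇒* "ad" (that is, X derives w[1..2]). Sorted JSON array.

CNF form of G:
  S -> B T0 | T0 A | T1 T3 | T2 C | T3 T0
  A -> B T0 | T0 T1 | T2 T2
  B -> T3 T0 | c
  C -> T0 T2
  T0 -> a
  T1 -> d
  T2 -> c
  T3 -> b

Fill CYK table bottom-up — only the sub-triangle for w[1..2]:
  T[1,1] 'a' = {T0}  orig:{}
  T[2,2] 'd' = {T1}  orig:{}
  T[1,2] 'ad' = {A}

Original NTs in T[1,2] deriving "ad": ["A"]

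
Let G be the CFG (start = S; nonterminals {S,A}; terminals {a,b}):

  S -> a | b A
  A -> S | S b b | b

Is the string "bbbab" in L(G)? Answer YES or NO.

Convert to CNF:
  S -> T0 A | a
  A -> S X1 | T0 A | a | b
  T0 -> b
  X1 -> T0 T0

CYK table (by increasing span):
  cell(0,0) b: {A,T0}  orig:{A}
  cell(1,1) b: {A,T0}  orig:{A}
  cell(2,2) b: {A,T0}  orig:{A}
  cell(3,3) a: {A,S}
  cell(4,4) b: {A,T0}  orig:{A}
  cell(0,1) bb: {A,S,X1}  orig:{A,S}
  cell(1,2) bb: {A,S,X1}  orig:{A,S}
  cell(2,3) ba: {A,S}
  cell(3,4) ab: ∅
  cell(0,2) bbb: {A,S}
  cell(1,3) bba: {A,S}
  cell(2,4) bab: ∅
  cell(0,3) bbba: {A,S}
  cell(1,4) bbab: ∅
  cell(0,4) bbbab: ∅

S ∉ T[0,4] ⇒ NO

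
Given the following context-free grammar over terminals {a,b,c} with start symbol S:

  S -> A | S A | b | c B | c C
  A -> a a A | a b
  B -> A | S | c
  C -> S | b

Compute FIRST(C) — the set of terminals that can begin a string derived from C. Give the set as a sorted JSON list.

FIRST iteration:
iter 1:
  A via A→a a A: +{a}
  B via B→A: +{a}
  B via B→c: +{c}
  C via C→b: +{b}
  S via S→A: +{a}
  S via S→b: +{b}
  S via S→c B: +{c}
  S: {a,b,c}  A: {a}  B: {a,c}  C: {b}
iter 2:
  B via B→S: +{b}
  C via C→S: +{a,c}
  S: {a,b,c}  A: {a}  B: {a,b,c}  C: {a,b,c}
iter 3: done
  S: {a,b,c}  A: {a}  B: {a,b,c}  C: {a,b,c}

FIRST(C) = ["a", "b", "c"]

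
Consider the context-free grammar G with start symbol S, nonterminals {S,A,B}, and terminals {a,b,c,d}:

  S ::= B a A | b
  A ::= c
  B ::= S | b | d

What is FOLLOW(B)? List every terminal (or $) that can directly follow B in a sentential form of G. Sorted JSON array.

FIRST sets, iterate to fixpoint:
[1]
  A via A→c: +{c}
  B via B→b: +{b}
  B via B→d: +{d}
  S via S→B a A: +{b,d}
  S: {b,d}  A: {c}  B: {b,d}
[2] (no change)
  S: {b,d}  A: {c}  B: {b,d}

FOLLOW iteration:
FOLLOW(S) := {$}
pass 1:
  S→B a A: FOLLOW(B) ⊇ FIRST(a) = {a}; new: +{a}
  S→B a A: FOLLOW(A) ⊇ FOLLOW(S) ⊇ {$}; new: +{$}
  FOLLOW[S]={$}  FOLLOW[A]={$}  FOLLOW[B]={a}
pass 2:
  B→S: FOLLOW(S) ⊇ FOLLOW(B) ⊇ {a}; new: +{a}
  S→B a A: FOLLOW(A) ⊇ FOLLOW(S) ⊇ {$,a}; new: +{a}
  FOLLOW[S]={$,a}  FOLLOW[A]={$,a}  FOLLOW[B]={a}
pass 3: — fixpoint
  FOLLOW[S]={$,a}  FOLLOW[A]={$,a}  FOLLOW[B]={a}

FOLLOW(B) = ["a"]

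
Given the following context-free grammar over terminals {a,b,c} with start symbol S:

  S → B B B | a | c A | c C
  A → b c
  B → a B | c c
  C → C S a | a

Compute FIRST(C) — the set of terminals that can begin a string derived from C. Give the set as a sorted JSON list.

Compute FIRST by fixpoint:
[1]
  A via A→b c: +{b}
  B via B→a B: +{a}
  B via B→c c: +{c}
  C via C→a: +{a}
  S via S→B B B: +{a,c}
  FIRST[S]={a,c}  FIRST[A]={b}  FIRST[B]={a,c}  FIRST[C]={a}
[2] (no change)
  FIRST[S]={a,c}  FIRST[A]={b}  FIRST[B]={a,c}  FIRST[C]={a}

FIRST(C) = ["a"]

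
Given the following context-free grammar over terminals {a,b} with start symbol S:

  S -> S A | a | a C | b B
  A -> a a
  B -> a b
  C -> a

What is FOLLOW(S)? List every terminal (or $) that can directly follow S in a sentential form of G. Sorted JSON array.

FIRST iteration:
round 1:
  A via A→a a: +{a}
  B via B→a b: +{a}
  C via C→a: +{a}
  S via S→a: +{a}
  S via S→b B: +{b}
  FIRST[S]={a,b}  FIRST[A]={a}  FIRST[B]={a}  FIRST[C]={a}
round 2: (stable)
  FIRST[S]={a,b}  FIRST[A]={a}  FIRST[B]={a}  FIRST[C]={a}

FOLLOW iteration:
FOLLOW(S) := {$}
iter 1:
  S→S A: FOLLOW(S) ⊇ FIRST(A) = {a}; new: +{a}
  S→S A: FOLLOW(A) ⊇ FOLLOW(S) ⊇ {$,a}; new: +{$,a}
  S→a C: FOLLOW(C) ⊇ FOLLOW(S) ⊇ {$,a}; new: +{$,a}
  S→b B: FOLLOW(B) ⊇ FOLLOW(S) ⊇ {$,a}; new: +{$,a}
  S: {$,a}  A: {$,a}  B: {$,a}  C: {$,a}
iter 2: — fixpoint
  S: {$,a}  A: {$,a}  B: {$,a}  C: {$,a}

FOLLOW(S) = ["$", "a"]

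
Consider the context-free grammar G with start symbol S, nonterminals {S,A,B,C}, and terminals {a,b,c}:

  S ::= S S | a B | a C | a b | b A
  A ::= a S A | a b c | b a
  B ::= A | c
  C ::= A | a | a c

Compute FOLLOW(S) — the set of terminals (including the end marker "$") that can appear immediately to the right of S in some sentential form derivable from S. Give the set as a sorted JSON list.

Compute FIRST by fixpoint:
pass 1:
  A via A→a S A: +{a}
  A via A→b a: +{b}
  B via B→A: +{a,b}
  B via B→c: +{c}
  C via C→A: +{a,b}
  S via S→a B: +{a}
  S via S→b A: +{b}
  S: {a,b}  A: {a,b}  B: {a,b,c}  C: {a,b}
pass 2: (no change)
  S: {a,b}  A: {a,b}  B: {a,b,c}  C: {a,b}

Compute FOLLOW by fixpoint:
initialize: $ ∈ FOLLOW(S)
iter 1:
  A→a S A: FOLLOW(S) ⊇ FIRST(A) = {a,b}; new: +{a,b}
  S→a B: FOLLOW(B) ⊇ FOLLOW(S) ⊇ {$,a,b}; new: +{$,a,b}
  S→a C: FOLLOW(C) ⊇ FOLLOW(S) ⊇ {$,a,b}; new: +{$,a,b}
  S→b A: FOLLOW(A) ⊇ FOLLOW(S) ⊇ {$,a,b}; new: +{$,a,b}
  FOLLOW(S)={$,a,b}  FOLLOW(A)={$,a,b}  FOLLOW(B)={$,a,b}  FOLLOW(C)={$,a,b}
iter 2: done
  FOLLOW(S)={$,a,b}  FOLLOW(A)={$,a,b}  FOLLOW(B)={$,a,b}  FOLLOW(C)={$,a,b}

FOLLOW(S) = ["$", "a", "b"]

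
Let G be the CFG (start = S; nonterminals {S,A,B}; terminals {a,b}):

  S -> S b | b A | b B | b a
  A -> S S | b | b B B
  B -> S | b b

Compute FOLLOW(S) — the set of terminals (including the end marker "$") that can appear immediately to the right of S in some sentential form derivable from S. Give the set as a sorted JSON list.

FIRST sets, iterate to fixpoint:
round 1:
  A via A→b: +{b}
  B via B→b b: +{b}
  S via S→b A: +{b}
  FIRST[S]={b}  FIRST[A]={b}  FIRST[B]={b}
round 2: done
  FIRST[S]={b}  FIRST[A]={b}  FIRST[B]={b}

Compute FOLLOW by fixpoint:
initialize: $ ∈ FOLLOW(S)
iter 1:
  A→S S: FOLLOW(S) ⊇ FIRST(S) = {b}; new: +{b}
  A→b B B: FOLLOW(B) ⊇ FIRST(B) = {b}; new: +{b}
  S→b A: FOLLOW(A) ⊇ FOLLOW(S) ⊇ {$,b}; new: +{$,b}
  S→b B: FOLLOW(B) ⊇ FOLLOW(S) ⊇ {$,b}; new: +{$}
  FOLLOW[S]={$,b}  FOLLOW[A]={$,b}  FOLLOW[B]={$,b}
iter 2: done
  FOLLOW[S]={$,b}  FOLLOW[A]={$,b}  FOLLOW[B]={$,b}

FOLLOW(S) = ["$", "b"]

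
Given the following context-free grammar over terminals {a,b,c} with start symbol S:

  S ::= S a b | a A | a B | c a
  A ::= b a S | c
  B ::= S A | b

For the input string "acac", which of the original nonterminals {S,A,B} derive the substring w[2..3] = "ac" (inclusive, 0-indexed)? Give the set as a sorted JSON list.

CNF form of G:
  S -> S X4 | T1 A | T1 B | T2 T1
  A -> T0 X3 | c
  B -> S A | b
  T0 -> b
  T1 -> a
  T2 -> c
  X3 -> T1 S
  X4 -> T1 T0

CYK fill (cells [i..j] with 2 ≤ i ≤ j ≤ 3 only):
  T[2,2] 'a' = {T1}  orig:{}
  T[3,3] 'c' = {A,T2}  orig:{A}
  T[2,3] 'ac' = {S}

Original NTs in T[2,3] deriving "ac": ["S"]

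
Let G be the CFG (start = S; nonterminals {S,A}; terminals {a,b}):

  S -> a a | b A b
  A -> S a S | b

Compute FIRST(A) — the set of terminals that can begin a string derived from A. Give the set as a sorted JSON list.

FIRST sets, iterate to fixpoint:
pass 1:
  A via A→b: +{b}
  S via S→a a: +{a}
  S via S→b A b: +{b}
  S: {a,b}  A: {b}
pass 2:
  A via A→S a S: +{a}
  S: {a,b}  A: {a,b}
pass 3: — fixpoint
  S: {a,b}  A: {a,b}

FIRST(A) = ["a", "b"]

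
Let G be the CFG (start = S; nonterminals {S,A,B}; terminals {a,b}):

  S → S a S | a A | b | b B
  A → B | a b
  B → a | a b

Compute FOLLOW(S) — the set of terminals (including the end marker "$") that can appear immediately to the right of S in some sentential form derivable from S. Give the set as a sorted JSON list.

FIRST iteration:
[1]
  A via A→a b: +{a}
  B via B→a: +{a}
  S via S→a A: +{a}
  S via S→b: +{b}
  S: {a,b}  A: {a}  B: {a}
[2] — fixpoint
  S: {a,b}  A: {a}  B: {a}

FOLLOW sets:
initialize: $ ∈ FOLLOW(S)
iter 1:
  S→S a S: FOLLOW(S) ⊇ FIRST(a) = {a}; new: +{a}
  S→a A: FOLLOW(A) ⊇ FOLLOW(S) ⊇ {$,a}; new: +{$,a}
  S→b B: FOLLOW(B) ⊇ FOLLOW(S) ⊇ {$,a}; new: +{$,a}
  FOLLOW[S]={$,a}  FOLLOW[A]={$,a}  FOLLOW[B]={$,a}
iter 2: done
  FOLLOW[S]={$,a}  FOLLOW[A]={$,a}  FOLLOW[B]={$,a}

FOLLOW(S) = ["$", "a"]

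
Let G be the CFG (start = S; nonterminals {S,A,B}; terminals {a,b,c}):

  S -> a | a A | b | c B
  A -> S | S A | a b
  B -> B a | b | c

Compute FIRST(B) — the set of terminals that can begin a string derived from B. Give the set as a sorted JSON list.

FIRST sets, iterate to fixpoint:
[1]
  A via A→a b: +{a}
  B via B→b: +{b}
  B via B→c: +{c}
  S via S→a: +{a}
  S via S→b: +{b}
  S via S→c B: +{c}
  FIRST[S]={a,b,c}  FIRST[A]={a}  FIRST[B]={b,c}
[2]
  A via A→S: +{b,c}
  FIRST[S]={a,b,c}  FIRST[A]={a,b,c}  FIRST[B]={b,c}
[3] (no change)
  FIRST[S]={a,b,c}  FIRST[A]={a,b,c}  FIRST[B]={b,c}

FIRST(B) = ["b", "c"]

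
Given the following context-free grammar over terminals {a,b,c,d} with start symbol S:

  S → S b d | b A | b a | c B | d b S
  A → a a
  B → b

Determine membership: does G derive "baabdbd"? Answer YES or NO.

Convert to CNF:
  S -> S X4 | T1 A | T1 T0 | T2 X5 | T3 B
  A -> T0 T0
  B -> b
  T0 -> a
  T1 -> b
  T2 -> d
  T3 -> c
  X4 -> T1 T2
  X5 -> T1 S

CYK table (by increasing span):
  cell(0,0) b: {B,T1}  orig:{B}
  cell(1,1) a: {T0}  orig:{}
  cell(2,2) a: {T0}  orig:{}
  cell(3,3) b: {B,T1}  orig:{B}
  cell(4,4) d: {T2}  orig:{}
  cell(5,5) b: {B,T1}  orig:{B}
  cell(6,6) d: {T2}  orig:{}
  cell(0,1) ba: {S}
  cell(1,2) aa: {A}
  cell(2,3) ab: ∅
  cell(3,4) bd: {X4}  orig:{}
  cell(4,5) db: ∅
  cell(5,6) bd: {X4}  orig:{}
  cell(0,2) baa: {S}
  cell(1,3) aab: ∅
  cell(2,4) abd: ∅
  cell(3,5) bdb: ∅
  cell(4,6) dbd: ∅
  cell(0,3) baab: ∅
  cell(1,4) aabd: ∅
  cell(2,5) abdb: ∅
  cell(3,6) bdbd: ∅
  cell(0,4) baabd: {S}
  cell(1,5) aabdb: ∅
  cell(2,6) abdbd: ∅
  cell(0,5) baabdb: ∅
  cell(1,6) aabdbd: ∅
  cell(0,6) baabdbd: {S}

S ∈ T[0,6] ⇒ YES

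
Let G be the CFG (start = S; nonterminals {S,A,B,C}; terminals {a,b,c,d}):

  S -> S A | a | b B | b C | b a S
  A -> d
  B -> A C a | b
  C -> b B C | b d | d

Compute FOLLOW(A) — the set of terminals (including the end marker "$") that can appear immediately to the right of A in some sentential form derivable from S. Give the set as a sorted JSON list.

Compute FIRST by fixpoint:
[1]
  A via A→d: +{d}
  B via B→A C a: +{d}
  B via B→b: +{b}
  C via C→b B C: +{b}
  C via C→d: +{d}
  S via S→a: +{a}
  S via S→b B: +{b}
  FIRST(S)={a,b}  FIRST(A)={d}  FIRST(B)={b,d}  FIRST(C)={b,d}
[2] (no change)
  FIRST(S)={a,b}  FIRST(A)={d}  FIRST(B)={b,d}  FIRST(C)={b,d}

FOLLOW iteration:
FOLLOW(S) := {$}
[1]
  B→A C a: FOLLOW(A) ⊇ FIRST(C) = {b,d}; new: +{b,d}
  B→A C a: FOLLOW(C) ⊇ FIRST(a) = {a}; new: +{a}
  C→b B C: FOLLOW(B) ⊇ FIRST(C) = {b,d}; new: +{b,d}
  S→S A: FOLLOW(S) ⊇ FIRST(A) = {d}; new: +{d}
  S→S A: FOLLOW(A) ⊇ FOLLOW(S) ⊇ {$,d}; new: +{$}
  S→b B: FOLLOW(B) ⊇ FOLLOW(S) ⊇ {$,d}; new: +{$}
  S→b C: FOLLOW(C) ⊇ FOLLOW(S) ⊇ {$,d}; new: +{$,d}
  FOLLOW(S)={$,d}  FOLLOW(A)={$,b,d}  FOLLOW(B)={$,b,d}  FOLLOW(C)={$,a,d}
[2] (no change)
  FOLLOW(S)={$,d}  FOLLOW(A)={$,b,d}  FOLLOW(B)={$,b,d}  FOLLOW(C)={$,a,d}

FOLLOW(A) = ["$", "b", "d"]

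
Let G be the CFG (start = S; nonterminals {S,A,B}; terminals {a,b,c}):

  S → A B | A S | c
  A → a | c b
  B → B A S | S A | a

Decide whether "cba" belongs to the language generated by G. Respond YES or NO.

Convert to CNF:
  S -> A B | A S | c
  A -> T0 T1 | a
  B -> B X2 | S A | a
  T0 -> c
  T1 -> b
  X2 -> A S

Fill CYK table bottom-up:
  cell(0,0) c: {S,T0}  orig:{S}
  cell(1,1) b: {T1}  orig:{}
  cell(2,2) a: {A,B}
  cell(0,1) cb: {A}
  cell(1,2) ba: ∅
  cell(0,2) cba: {S}

S ∈ T[0,2] ⇒ YES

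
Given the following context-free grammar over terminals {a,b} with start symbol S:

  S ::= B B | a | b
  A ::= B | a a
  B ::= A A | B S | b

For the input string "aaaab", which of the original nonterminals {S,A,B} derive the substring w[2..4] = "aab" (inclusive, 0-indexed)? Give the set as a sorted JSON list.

CNF form of G:
  S -> B B | a | b
  A -> A A | B S | T0 T0 | b
  B -> A A | B S | b
  T0 -> a

CYK table (by increasing span), restricted to cells inside w[2..4]:
  [2..2]={S,T0}  "a"  orig:{S}
  [3..3]={S,T0}  "a"  orig:{S}
  [4..4]={A,B,S}  "b"
  [2..3]={A}  "aa"
  [3..4]=∅  "ab"
  [2..4]={A,B}  "aab"

Original NTs in T[2,4] deriving "aab": ["A", "B"]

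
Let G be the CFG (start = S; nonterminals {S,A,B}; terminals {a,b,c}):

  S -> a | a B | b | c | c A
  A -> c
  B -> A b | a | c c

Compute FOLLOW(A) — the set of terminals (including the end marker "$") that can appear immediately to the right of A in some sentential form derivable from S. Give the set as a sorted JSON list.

Compute FIRST by fixpoint:
[1]
  A via A→c: +{c}
  B via B→A b: +{c}
  B via B→a: +{a}
  S via S→a: +{a}
  S via S→b: +{b}
  S via S→c: +{c}
  S: {a,b,c}  A: {c}  B: {a,c}
[2] (no change)
  S: {a,b,c}  A: {c}  B: {a,c}

FOLLOW iteration:
seed FOLLOW(S) with $
pass 1:
  B→A b: FOLLOW(A) ⊇ FIRST(b) = {b}; new: +{b}
  S→a B: FOLLOW(B) ⊇ FOLLOW(S) ⊇ {$}; new: +{$}
  S→c A: FOLLOW(A) ⊇ FOLLOW(S) ⊇ {$}; new: +{$}
  FOLLOW[S]={$}  FOLLOW[A]={$,b}  FOLLOW[B]={$}
pass 2: (no change)
  FOLLOW[S]={$}  FOLLOW[A]={$,b}  FOLLOW[B]={$}

FOLLOW(A) = ["$", "b"]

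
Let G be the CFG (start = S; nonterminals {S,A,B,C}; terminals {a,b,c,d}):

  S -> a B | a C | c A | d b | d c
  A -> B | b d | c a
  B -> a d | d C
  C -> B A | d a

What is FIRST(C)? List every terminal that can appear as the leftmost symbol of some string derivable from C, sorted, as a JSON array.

Compute FIRST by fixpoint:
pass 1:
  A via A→b d: +{b}
  A via A→c a: +{c}
  B via B→a d: +{a}
  B via B→d C: +{d}
  C via C→B A: +{a,d}
  S via S→a B: +{a}
  S via S→c A: +{c}
  S via S→d b: +{d}
  FIRST(S)={a,c,d}  FIRST(A)={b,c}  FIRST(B)={a,d}  FIRST(C)={a,d}
pass 2:
  A via A→B: +{a,d}
  FIRST(S)={a,c,d}  FIRST(A)={a,b,c,d}  FIRST(B)={a,d}  FIRST(C)={a,d}
pass 3: — fixpoint
  FIRST(S)={a,c,d}  FIRST(A)={a,b,c,d}  FIRST(B)={a,d}  FIRST(C)={a,d}

FIRST(C) = ["a", "d"]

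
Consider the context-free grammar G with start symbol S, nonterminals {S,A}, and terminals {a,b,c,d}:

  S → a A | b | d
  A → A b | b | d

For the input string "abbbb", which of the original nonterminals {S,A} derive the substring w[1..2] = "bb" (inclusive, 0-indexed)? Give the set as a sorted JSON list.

CNF form of G:
  S -> T1 A | b | d
  A -> A T0 | b | d
  T0 -> b
  T1 -> a

CYK fill (cells [i..j] with 1 ≤ i ≤ j ≤ 2 only):
  T[1,1] 'b' = {A,S,T0}  orig:{A,S}
  T[2,2] 'b' = {A,S,T0}  orig:{A,S}
  T[1,2] 'bb' = {A}

Original NTs in T[1,2] deriving "bb": ["A"]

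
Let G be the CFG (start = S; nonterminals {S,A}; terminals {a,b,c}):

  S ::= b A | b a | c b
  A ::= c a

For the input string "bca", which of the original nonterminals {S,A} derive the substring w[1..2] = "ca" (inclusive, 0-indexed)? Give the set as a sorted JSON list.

CNF form of G:
  S -> T0 T2 | T2 A | T2 T1
  A -> T0 T1
  T0 -> c
  T1 -> a
  T2 -> b

CYK table (by increasing span) — only the sub-triangle for w[1..2]:
  cell(1,1) c: {T0}  orig:{}
  cell(2,2) a: {T1}  orig:{}
  cell(1,2) ca: {A}

Original NTs in T[1,2] deriving "ca": ["A"]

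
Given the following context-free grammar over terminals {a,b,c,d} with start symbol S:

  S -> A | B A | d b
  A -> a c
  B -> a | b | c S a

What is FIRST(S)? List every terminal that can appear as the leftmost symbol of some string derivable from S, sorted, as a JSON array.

FIRST iteration:
iter 1:
  A via A→a c: +{a}
  B via B→a: +{a}
  B via B→b: +{b}
  B via B→c S a: +{c}
  S via S→A: +{a}
  S via S→B A: +{b,c}
  S via S→d b: +{d}
  S: {a,b,c,d}  A: {a}  B: {a,b,c}
iter 2: (no change)
  S: {a,b,c,d}  A: {a}  B: {a,b,c}

FIRST(S) = ["a", "b", "c", "d"]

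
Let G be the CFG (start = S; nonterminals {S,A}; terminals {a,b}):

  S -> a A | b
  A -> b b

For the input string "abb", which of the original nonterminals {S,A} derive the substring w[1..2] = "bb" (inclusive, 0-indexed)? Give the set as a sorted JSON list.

CNF form of G:
  S -> T1 A | b
  A -> T0 T0
  T0 -> b
  T1 -> a

CYK fill (cells [i..j] with 1 ≤ i ≤ j ≤ 2 only):
  [1..1]={S,T0}  "b"  orig:{S}
  [2..2]={S,T0}  "b"  orig:{S}
  [1..2]={A}  "bb"

Original NTs in T[1,2] deriving "bb": ["A"]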